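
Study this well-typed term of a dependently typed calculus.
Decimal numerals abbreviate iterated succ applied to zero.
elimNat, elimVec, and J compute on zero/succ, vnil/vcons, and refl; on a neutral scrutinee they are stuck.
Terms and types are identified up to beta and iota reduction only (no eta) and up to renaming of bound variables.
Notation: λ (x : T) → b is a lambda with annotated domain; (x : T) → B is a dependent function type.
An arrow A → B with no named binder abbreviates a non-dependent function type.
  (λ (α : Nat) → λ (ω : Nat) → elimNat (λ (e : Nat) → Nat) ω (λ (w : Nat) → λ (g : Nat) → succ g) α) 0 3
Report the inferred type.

the term's type:
  Nat


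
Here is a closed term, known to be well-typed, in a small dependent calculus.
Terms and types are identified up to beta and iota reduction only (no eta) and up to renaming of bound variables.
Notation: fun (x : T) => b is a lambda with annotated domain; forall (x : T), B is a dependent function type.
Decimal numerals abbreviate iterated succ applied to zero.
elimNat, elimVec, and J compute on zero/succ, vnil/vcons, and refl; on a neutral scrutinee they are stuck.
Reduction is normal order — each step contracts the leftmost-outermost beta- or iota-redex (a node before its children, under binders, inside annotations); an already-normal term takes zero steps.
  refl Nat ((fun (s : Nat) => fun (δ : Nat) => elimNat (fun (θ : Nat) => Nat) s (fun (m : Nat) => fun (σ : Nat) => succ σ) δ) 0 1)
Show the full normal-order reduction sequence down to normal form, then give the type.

normal-order reduction:
  refl Nat ((fun (s : Nat) => fun (δ : Nat) => elimNat (fun (θ : Nat) => Nat) s (fun (m : Nat) => fun (σ : Nat) => succ σ) δ) 0 1)
  ~> refl Nat ((fun (s : Nat) => elimNat (fun (δ : Nat) => Nat) 0 (fun (θ : Nat) => fun (m : Nat) => succ m) s) 1)
  ~> refl Nat (elimNat (fun (s : Nat) => Nat) 0 (fun (δ : Nat) => fun (θ : Nat) => succ θ) 1)
  ~> refl Nat ((fun (s : Nat) => fun (δ : Nat) => succ δ) 0 (elimNat (fun (θ : Nat) => Nat) 0 (fun (m : Nat) => fun (σ : Nat) => succ σ) 0))
  ~> refl Nat ((fun (s : Nat) => succ s) (elimNat (fun (δ : Nat) => Nat) 0 (fun (θ : Nat) => fun (m : Nat) => succ m) 0))
  ~> refl Nat (succ (elimNat (fun (s : Nat) => Nat) 0 (fun (δ : Nat) => fun (θ : Nat) => succ θ) 0))
  ~> refl Nat 1
inferred type:
  Eq Nat 1 1


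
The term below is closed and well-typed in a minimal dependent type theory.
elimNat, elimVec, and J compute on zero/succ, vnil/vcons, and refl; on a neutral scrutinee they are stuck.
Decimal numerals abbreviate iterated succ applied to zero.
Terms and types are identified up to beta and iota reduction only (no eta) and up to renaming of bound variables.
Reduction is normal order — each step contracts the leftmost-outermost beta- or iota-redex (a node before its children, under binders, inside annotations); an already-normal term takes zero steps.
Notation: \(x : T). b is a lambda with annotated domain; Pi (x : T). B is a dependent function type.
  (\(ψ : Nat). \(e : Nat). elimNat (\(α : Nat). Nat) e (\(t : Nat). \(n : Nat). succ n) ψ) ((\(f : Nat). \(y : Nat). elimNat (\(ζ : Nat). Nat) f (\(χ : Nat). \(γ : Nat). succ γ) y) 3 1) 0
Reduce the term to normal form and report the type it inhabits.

resulting normal form:
  4
type:
  Nat


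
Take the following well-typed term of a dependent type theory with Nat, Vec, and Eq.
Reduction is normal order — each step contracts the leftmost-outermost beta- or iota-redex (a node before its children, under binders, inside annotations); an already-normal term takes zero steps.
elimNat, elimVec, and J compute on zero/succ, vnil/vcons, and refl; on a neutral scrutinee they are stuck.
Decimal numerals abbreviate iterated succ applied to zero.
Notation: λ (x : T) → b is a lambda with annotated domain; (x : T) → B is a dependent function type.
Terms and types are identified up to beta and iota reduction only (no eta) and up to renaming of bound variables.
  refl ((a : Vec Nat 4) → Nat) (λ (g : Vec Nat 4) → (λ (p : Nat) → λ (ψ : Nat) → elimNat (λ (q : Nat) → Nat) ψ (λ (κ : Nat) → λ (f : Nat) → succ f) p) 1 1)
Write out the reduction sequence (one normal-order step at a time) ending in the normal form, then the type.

normal-order reduction:
  refl ((a : Vec Nat 4) → Nat) (λ (g : Vec Nat 4) → (λ (p : Nat) → λ (ψ : Nat) → elimNat (λ (q : Nat) → Nat) ψ (λ (κ : Nat) → λ (f : Nat) → succ f) p) 1 1)
  ~> refl ((a : Vec Nat 4) → Nat) (λ (g : Vec Nat 4) → (λ (p : Nat) → elimNat (λ (ψ : Nat) → Nat) p (λ (q : Nat) → λ (κ : Nat) → succ κ) 1) 1)
  ~> refl ((a : Vec Nat 4) → Nat) (λ (g : Vec Nat 4) → elimNat (λ (p : Nat) → Nat) 1 (λ (ψ : Nat) → λ (q : Nat) → succ q) 1)
  ~> refl ((a : Vec Nat 4) → Nat) (λ (g : Vec Nat 4) → (λ (p : Nat) → λ (ψ : Nat) → succ ψ) 0 (elimNat (λ (q : Nat) → Nat) 1 (λ (κ : Nat) → λ (f : Nat) → succ f) 0))
  ~> refl ((a : Vec Nat 4) → Nat) (λ (g : Vec Nat 4) → (λ (p : Nat) → succ p) (elimNat (λ (ψ : Nat) → Nat) 1 (λ (q : Nat) → λ (κ : Nat) → succ κ) 0))
  ~> refl ((a : Vec Nat 4) → Nat) (λ (g : Vec Nat 4) → succ (elimNat (λ (p : Nat) → Nat) 1 (λ (ψ : Nat) → λ (q : Nat) → succ q) 0))
  ~> refl ((a : Vec Nat 4) → Nat) (λ (g : Vec Nat 4) → 2)
the term's type:
  Eq ((a : Vec Nat 4) → Nat) (λ (g : Vec Nat 4) → 2) (λ (p : Vec Nat 4) → 2)


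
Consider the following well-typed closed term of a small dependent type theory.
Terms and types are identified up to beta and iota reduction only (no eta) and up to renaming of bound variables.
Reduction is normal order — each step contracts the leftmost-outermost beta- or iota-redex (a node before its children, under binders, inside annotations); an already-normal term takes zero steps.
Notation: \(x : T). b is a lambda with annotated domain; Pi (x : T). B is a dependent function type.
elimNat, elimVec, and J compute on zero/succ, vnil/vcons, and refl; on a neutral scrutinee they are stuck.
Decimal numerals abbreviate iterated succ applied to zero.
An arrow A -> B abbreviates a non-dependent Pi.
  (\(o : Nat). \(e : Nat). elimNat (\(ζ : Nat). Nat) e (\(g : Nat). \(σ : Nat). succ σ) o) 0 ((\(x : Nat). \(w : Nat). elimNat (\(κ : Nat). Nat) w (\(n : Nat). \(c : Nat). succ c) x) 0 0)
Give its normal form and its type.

reduced normal form:
  0
type:
  Nat
observation: the first redex contracted is a beta-redex; the normal form is reached in 6 normal-order steps.


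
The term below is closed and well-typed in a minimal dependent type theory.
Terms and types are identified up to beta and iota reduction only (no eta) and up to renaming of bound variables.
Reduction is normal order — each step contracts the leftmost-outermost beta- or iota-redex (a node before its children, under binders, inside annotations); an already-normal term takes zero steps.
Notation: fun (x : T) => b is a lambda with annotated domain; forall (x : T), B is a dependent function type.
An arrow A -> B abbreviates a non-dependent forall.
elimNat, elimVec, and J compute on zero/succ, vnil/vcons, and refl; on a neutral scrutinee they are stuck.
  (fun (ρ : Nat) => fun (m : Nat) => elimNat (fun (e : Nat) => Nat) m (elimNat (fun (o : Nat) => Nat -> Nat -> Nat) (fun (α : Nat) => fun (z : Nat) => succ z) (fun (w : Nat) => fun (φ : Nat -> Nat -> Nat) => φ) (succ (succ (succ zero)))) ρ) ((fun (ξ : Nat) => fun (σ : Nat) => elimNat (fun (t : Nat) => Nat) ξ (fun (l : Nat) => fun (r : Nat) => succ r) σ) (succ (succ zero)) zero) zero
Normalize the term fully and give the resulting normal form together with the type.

normal form:
  succ (succ zero)
the term's type:
  Nat


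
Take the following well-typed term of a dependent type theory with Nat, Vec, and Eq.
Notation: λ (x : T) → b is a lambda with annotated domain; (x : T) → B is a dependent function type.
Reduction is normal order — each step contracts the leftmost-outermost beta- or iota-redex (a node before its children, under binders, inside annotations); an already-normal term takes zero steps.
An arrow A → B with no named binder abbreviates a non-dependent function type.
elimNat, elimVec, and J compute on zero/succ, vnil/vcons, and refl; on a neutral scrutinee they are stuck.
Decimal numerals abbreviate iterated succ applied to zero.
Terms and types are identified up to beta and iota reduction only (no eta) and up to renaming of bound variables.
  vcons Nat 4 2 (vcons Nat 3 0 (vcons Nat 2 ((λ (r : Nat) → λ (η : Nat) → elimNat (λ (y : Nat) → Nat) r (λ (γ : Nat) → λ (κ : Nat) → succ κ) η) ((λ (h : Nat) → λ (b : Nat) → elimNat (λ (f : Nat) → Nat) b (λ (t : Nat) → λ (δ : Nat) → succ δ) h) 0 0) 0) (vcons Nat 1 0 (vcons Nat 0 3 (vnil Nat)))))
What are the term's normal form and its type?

resulting normal form:
  vcons Nat 4 2 (vcons Nat 3 0 (vcons Nat 2 0 (vcons Nat 1 0 (vcons Nat 0 3 (vnil Nat)))))
inferred type:
  Vec Nat 5
observation: the leftmost-outermost redex is a beta-redex, and normalization takes 6 steps.


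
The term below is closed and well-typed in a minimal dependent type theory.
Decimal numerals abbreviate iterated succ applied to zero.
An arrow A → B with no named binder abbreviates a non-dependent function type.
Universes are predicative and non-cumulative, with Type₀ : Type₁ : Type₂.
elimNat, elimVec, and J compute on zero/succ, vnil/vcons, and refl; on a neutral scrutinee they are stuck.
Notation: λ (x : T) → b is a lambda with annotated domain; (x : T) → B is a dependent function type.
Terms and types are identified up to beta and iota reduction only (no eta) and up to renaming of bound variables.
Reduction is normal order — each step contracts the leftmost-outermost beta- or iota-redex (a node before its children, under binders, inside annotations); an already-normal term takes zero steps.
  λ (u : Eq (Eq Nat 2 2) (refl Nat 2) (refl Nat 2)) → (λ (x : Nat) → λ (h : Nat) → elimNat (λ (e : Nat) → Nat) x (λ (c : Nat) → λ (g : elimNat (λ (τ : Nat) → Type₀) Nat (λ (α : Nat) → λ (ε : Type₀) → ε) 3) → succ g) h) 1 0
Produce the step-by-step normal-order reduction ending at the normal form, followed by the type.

normal-order reduction:
  λ (u : Eq (Eq Nat 2 2) (refl Nat 2) (refl Nat 2)) → (λ (x : Nat) → λ (h : Nat) → elimNat (λ (e : Nat) → Nat) x (λ (c : Nat) → λ (g : elimNat (λ (τ : Nat) → Type₀) Nat (λ (α : Nat) → λ (ε : Type₀) → ε) 3) → succ g) h) 1 0
  ~> λ (u : Eq (Eq Nat 2 2) (refl Nat 2) (refl Nat 2)) → (λ (x : Nat) → elimNat (λ (h : Nat) → Nat) 1 (λ (e : Nat) → λ (c : elimNat (λ (g : Nat) → Type₀) Nat (λ (τ : Nat) → λ (α : Type₀) → α) 3) → succ c) x) 0
  ~> λ (u : Eq (Eq Nat 2 2) (refl Nat 2) (refl Nat 2)) → elimNat (λ (x : Nat) → Nat) 1 (λ (h : Nat) → λ (e : elimNat (λ (c : Nat) → Type₀) Nat (λ (g : Nat) → λ (τ : Type₀) → τ) 3) → succ e) 0
  ~> λ (u : Eq (Eq Nat 2 2) (refl Nat 2) (refl Nat 2)) → 1
inferred type:
  Eq (Eq Nat 2 2) (refl Nat 2) (refl Nat 2) → Nat


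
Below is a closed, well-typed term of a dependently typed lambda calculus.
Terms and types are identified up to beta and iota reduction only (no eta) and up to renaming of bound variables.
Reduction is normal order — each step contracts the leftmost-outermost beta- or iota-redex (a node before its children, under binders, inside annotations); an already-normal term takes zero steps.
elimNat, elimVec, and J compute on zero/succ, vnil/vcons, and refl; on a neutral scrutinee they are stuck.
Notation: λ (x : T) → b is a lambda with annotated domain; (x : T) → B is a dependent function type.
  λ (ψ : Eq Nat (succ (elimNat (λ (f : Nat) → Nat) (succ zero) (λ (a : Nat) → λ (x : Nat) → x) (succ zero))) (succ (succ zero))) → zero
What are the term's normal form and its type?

normal form:
  λ (ψ : Eq Nat (succ (succ zero)) (succ (succ zero))) → zero
inferred type:
  (ψ : Eq Nat (succ (succ zero)) (succ (succ zero))) → Nat


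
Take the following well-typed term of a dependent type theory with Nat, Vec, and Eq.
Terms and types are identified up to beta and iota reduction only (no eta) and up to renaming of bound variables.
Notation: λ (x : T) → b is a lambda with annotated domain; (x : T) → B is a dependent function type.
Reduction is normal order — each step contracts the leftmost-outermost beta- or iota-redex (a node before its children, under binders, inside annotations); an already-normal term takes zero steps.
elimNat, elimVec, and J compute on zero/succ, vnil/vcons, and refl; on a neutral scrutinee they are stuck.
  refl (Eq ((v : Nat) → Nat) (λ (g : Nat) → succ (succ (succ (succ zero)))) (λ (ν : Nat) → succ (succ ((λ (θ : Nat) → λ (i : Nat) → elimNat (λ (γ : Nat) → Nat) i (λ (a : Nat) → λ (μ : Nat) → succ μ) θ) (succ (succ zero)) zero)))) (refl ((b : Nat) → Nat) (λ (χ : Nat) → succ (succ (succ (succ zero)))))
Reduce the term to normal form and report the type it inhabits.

normal form:
  refl (Eq ((v : Nat) → Nat) (λ (g : Nat) → succ (succ (succ (succ zero)))) (λ (ν : Nat) → succ (succ (succ (succ zero))))) (refl ((θ : Nat) → Nat) (λ (i : Nat) → succ (succ (succ (succ zero)))))
the term's type:
  Eq (Eq ((v : Nat) → Nat) (λ (g : Nat) → succ (succ (succ (succ zero)))) (λ (ν : Nat) → succ (succ (succ (succ zero))))) (refl ((θ : Nat) → Nat) (λ (i : Nat) → succ (succ (succ (succ zero))))) (refl ((γ : Nat) → Nat) (λ (a : Nat) → succ (succ (succ (succ zero)))))
observation: the term reaches its normal form after 9 normal-order steps.


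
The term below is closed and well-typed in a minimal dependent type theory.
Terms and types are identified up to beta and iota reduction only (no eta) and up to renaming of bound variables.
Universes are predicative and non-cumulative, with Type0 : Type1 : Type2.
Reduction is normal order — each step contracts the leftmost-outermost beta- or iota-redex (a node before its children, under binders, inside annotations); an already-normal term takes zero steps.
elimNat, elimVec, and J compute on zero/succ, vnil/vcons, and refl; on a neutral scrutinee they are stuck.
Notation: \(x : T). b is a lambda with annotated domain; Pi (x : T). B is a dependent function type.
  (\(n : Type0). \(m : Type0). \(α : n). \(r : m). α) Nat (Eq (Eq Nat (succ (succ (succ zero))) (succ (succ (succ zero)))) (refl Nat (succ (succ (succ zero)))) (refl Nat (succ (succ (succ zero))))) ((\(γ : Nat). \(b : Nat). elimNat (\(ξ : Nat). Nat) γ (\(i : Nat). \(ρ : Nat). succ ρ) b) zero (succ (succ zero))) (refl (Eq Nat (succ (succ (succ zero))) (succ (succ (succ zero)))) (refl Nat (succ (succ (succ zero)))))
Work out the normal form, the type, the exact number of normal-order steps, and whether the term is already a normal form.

resulting normal form:
  succ (succ zero)
the term's type:
  Nat
normal-order step count: 13
term was already normal: no
first redex: a beta-redex


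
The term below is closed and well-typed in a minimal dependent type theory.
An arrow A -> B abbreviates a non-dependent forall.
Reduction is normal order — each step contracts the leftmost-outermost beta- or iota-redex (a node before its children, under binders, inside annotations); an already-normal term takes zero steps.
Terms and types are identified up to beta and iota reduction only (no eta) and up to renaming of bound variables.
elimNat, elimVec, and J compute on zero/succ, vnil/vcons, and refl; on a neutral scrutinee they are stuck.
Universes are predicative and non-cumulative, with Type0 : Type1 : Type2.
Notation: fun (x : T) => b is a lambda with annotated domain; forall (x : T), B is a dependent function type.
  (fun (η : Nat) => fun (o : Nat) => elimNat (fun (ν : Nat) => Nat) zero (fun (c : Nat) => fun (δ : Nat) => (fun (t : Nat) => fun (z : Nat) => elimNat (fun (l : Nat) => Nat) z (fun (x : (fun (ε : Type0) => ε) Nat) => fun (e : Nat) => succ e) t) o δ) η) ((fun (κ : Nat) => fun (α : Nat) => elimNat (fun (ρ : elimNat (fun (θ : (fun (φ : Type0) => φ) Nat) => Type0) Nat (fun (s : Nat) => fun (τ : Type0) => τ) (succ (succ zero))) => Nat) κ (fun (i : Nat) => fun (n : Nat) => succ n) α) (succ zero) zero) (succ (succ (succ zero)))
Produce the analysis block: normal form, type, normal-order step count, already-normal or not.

resulting normal form:
  succ (succ (succ zero))
the term's type:
  Nat
reduction steps (normal order): 21
started in normal form: no
first redex: a beta-redex


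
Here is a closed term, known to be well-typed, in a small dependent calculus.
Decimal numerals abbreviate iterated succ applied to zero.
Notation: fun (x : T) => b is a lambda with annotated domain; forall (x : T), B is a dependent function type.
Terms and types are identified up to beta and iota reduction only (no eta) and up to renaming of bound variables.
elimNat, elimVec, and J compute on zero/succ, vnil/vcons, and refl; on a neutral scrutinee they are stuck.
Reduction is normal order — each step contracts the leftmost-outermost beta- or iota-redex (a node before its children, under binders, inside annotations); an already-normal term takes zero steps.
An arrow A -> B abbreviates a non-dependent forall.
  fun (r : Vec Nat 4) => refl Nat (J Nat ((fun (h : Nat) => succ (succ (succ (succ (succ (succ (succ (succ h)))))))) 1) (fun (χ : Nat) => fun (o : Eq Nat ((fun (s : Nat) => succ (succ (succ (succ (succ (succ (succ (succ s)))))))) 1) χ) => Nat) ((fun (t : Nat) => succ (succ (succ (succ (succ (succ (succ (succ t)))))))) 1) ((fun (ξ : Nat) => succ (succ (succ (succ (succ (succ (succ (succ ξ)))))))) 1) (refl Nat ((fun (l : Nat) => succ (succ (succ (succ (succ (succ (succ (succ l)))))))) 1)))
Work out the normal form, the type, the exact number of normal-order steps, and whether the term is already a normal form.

reduced normal form:
  fun (r : Vec Nat 4) => refl Nat 9
inferred type:
  Vec Nat 4 -> Eq Nat 9 9
steps to reach normal form (normal order): 2
term was already normal: no
first contracted redex: a J iota-redex


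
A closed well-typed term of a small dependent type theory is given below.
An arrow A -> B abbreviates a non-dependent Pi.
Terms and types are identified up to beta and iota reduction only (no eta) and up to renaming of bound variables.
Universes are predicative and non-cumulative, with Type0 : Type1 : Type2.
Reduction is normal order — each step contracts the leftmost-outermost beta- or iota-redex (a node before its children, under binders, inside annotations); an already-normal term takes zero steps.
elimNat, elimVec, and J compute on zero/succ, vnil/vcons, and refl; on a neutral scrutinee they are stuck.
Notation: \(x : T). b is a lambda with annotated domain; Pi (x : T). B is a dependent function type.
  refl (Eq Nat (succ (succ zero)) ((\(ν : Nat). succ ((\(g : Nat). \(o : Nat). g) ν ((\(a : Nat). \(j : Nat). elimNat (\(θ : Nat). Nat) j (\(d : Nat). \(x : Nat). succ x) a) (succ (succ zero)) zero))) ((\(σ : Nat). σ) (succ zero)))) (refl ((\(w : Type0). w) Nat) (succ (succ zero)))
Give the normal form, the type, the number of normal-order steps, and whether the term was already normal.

normal form:
  refl (Eq Nat (succ (succ zero)) (succ (succ zero))) (refl Nat (succ (succ zero)))
type:
  Eq (Eq Nat (succ (succ zero)) (succ (succ zero))) (refl Nat (succ (succ zero))) (refl Nat (succ (succ zero)))
reduction steps (normal order): 5
term was already normal: no
first contracted redex: a beta-redex


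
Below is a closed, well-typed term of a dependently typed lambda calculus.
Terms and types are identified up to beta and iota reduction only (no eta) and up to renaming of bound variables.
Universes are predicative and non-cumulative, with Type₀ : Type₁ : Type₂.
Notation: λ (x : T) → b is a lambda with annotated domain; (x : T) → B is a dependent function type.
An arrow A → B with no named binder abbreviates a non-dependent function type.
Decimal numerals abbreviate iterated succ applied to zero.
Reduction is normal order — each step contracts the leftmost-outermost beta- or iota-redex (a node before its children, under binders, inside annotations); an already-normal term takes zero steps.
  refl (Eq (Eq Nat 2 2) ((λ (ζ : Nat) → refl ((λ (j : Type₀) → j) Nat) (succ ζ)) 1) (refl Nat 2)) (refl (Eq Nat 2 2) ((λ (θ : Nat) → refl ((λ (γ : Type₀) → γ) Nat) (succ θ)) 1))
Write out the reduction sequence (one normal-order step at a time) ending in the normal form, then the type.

reduction (normal order):
  refl (Eq (Eq Nat 2 2) ((λ (ζ : Nat) → refl ((λ (j : Type₀) → j) Nat) (succ ζ)) 1) (refl Nat 2)) (refl (Eq Nat 2 2) ((λ (θ : Nat) → refl ((λ (γ : Type₀) → γ) Nat) (succ θ)) 1))
  ~> refl (Eq (Eq Nat 2 2) (refl ((λ (ζ : Type₀) → ζ) Nat) 2) (refl Nat 2)) (refl (Eq Nat 2 2) ((λ (j : Nat) → refl ((λ (θ : Type₀) → θ) Nat) (succ j)) 1))
  ~> refl (Eq (Eq Nat 2 2) (refl Nat 2) (refl Nat 2)) (refl (Eq Nat 2 2) ((λ (ζ : Nat) → refl ((λ (j : Type₀) → j) Nat) (succ ζ)) 1))
  ~> refl (Eq (Eq Nat 2 2) (refl Nat 2) (refl Nat 2)) (refl (Eq Nat 2 2) (refl ((λ (ζ : Type₀) → ζ) Nat) 2))
  ~> refl (Eq (Eq Nat 2 2) (refl Nat 2) (refl Nat 2)) (refl (Eq Nat 2 2) (refl Nat 2))
type:
  Eq (Eq (Eq Nat 2 2) (refl Nat 2) (refl Nat 2)) (refl (Eq Nat 2 2) (refl Nat 2)) (refl (Eq Nat 2 2) (refl Nat 2))


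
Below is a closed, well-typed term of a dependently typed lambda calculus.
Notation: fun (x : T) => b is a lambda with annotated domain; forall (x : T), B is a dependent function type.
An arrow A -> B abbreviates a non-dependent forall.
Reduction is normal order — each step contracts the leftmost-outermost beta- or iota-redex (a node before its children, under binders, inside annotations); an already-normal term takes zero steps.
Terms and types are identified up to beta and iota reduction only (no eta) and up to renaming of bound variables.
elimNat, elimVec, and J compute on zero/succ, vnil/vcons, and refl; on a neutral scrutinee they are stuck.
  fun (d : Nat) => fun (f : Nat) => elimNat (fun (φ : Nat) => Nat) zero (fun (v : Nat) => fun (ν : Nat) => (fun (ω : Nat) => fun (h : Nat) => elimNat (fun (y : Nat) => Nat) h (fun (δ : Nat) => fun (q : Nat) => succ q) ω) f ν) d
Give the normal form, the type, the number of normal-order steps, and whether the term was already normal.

resulting normal form:
  fun (d : Nat) => fun (f : Nat) => elimNat (fun (φ : Nat) => Nat) zero (fun (v : Nat) => fun (ν : Nat) => elimNat (fun (ω : Nat) => Nat) ν (fun (h : Nat) => fun (y : Nat) => succ y) f) d
inferred type:
  Nat -> Nat -> Nat
steps to reach normal form (normal order): 2
started in normal form: no
first redex: a beta-redex


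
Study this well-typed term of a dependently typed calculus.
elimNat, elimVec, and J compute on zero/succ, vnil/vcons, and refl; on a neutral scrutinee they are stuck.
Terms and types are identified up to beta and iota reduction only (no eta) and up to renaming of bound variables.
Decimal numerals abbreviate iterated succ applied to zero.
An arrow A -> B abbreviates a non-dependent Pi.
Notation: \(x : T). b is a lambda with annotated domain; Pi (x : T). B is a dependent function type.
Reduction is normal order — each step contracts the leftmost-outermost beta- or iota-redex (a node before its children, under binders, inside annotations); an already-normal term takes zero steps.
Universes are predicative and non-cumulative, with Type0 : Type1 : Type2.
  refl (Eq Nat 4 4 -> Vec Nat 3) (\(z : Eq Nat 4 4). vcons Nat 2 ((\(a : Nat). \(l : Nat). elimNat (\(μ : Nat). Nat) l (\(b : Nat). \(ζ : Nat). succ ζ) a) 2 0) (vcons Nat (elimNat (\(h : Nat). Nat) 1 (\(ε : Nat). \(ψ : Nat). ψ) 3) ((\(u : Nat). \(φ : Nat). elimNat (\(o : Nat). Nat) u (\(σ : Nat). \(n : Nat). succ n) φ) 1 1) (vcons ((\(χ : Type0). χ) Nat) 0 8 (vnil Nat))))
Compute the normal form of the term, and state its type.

resulting normal form:
  refl (Eq Nat 4 4 -> Vec Nat 3) (\(z : Eq Nat 4 4). vcons Nat 2 2 (vcons Nat 1 2 (vcons Nat 0 8 (vnil Nat))))
the term's type:
  Eq (Eq Nat 4 4 -> Vec Nat 3) (\(z : Eq Nat 4 4). vcons Nat 2 2 (vcons Nat 1 2 (vcons Nat 0 8 (vnil Nat)))) (\(a : Eq Nat 4 4). vcons Nat 2 2 (vcons Nat 1 2 (vcons Nat 0 8 (vnil Nat))))
observation: 26 normal-order steps normalize the term, beginning with a beta-redex.


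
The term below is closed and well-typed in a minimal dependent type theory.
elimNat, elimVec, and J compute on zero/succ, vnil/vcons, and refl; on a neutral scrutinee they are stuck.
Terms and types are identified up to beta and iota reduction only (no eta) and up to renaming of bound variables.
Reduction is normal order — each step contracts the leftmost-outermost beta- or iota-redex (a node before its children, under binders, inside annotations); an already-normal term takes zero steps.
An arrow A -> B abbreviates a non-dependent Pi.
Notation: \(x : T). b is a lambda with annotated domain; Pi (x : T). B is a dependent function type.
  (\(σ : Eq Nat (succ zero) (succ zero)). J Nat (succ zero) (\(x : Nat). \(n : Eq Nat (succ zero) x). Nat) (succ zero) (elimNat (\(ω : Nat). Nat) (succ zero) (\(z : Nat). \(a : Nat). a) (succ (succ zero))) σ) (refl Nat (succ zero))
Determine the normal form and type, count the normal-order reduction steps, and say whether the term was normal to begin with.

resulting normal form:
  succ zero
inferred type:
  Nat
normal-order step count: 2
started in normal form: no
first contracted redex: a beta-redex


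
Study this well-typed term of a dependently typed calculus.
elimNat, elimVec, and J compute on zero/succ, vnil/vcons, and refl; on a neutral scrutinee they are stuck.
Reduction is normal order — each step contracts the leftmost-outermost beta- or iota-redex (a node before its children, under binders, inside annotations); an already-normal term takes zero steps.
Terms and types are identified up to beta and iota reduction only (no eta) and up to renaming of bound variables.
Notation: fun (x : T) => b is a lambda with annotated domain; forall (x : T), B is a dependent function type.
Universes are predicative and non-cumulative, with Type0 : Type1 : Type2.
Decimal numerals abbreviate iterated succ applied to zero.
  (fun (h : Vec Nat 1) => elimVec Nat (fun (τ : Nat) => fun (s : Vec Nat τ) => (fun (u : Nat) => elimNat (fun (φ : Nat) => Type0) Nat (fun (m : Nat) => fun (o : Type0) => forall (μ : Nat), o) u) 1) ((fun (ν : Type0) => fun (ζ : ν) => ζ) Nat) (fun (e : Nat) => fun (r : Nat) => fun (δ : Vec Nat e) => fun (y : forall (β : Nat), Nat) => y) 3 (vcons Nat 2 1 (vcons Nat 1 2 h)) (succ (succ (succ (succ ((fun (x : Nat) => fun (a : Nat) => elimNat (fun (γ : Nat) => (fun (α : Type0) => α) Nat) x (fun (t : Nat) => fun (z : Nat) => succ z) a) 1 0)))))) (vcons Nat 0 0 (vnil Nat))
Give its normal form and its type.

normal form:
  5
inferred type:
  Nat


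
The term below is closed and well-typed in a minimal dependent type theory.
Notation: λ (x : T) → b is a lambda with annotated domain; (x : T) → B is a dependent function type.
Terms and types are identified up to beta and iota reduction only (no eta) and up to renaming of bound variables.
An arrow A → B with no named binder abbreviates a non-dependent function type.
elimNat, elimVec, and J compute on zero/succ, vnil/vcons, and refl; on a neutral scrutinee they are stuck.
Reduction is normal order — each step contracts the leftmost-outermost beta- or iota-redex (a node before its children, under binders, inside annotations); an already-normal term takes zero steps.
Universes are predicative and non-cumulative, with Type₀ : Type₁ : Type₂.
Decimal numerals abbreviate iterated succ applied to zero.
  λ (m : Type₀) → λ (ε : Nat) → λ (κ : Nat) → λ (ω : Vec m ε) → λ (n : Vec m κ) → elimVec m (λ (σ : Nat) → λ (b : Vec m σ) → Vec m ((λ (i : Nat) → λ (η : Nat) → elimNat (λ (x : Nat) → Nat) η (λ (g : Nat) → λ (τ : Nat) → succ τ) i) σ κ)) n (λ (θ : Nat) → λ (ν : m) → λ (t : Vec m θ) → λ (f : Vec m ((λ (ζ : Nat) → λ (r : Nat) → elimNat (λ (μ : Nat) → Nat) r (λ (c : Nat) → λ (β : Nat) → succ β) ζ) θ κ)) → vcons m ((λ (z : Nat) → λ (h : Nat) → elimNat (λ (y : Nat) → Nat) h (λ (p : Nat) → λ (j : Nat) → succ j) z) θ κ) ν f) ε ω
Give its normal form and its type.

normal form:
  λ (m : Type₀) → λ (ε : Nat) → λ (κ : Nat) → λ (ω : Vec m ε) → λ (n : Vec m κ) → elimVec m (λ (σ : Nat) → λ (b : Vec m σ) → Vec m (elimNat (λ (i : Nat) → Nat) κ (λ (η : Nat) → λ (x : Nat) → succ x) σ)) n (λ (g : Nat) → λ (τ : m) → λ (θ : Vec m g) → λ (ν : Vec m (elimNat (λ (t : Nat) → Nat) κ (λ (f : Nat) → λ (ζ : Nat) → succ ζ) g)) → vcons m (elimNat (λ (r : Nat) → Nat) κ (λ (μ : Nat) → λ (c : Nat) → succ c) g) τ ν) ε ω
type:
  (m : Type₀) → (ε : Nat) → (κ : Nat) → Vec m ε → Vec m κ → Vec m (elimNat (λ (ω : Nat) → Nat) κ (λ (n : Nat) → λ (σ : Nat) → succ σ) ε)


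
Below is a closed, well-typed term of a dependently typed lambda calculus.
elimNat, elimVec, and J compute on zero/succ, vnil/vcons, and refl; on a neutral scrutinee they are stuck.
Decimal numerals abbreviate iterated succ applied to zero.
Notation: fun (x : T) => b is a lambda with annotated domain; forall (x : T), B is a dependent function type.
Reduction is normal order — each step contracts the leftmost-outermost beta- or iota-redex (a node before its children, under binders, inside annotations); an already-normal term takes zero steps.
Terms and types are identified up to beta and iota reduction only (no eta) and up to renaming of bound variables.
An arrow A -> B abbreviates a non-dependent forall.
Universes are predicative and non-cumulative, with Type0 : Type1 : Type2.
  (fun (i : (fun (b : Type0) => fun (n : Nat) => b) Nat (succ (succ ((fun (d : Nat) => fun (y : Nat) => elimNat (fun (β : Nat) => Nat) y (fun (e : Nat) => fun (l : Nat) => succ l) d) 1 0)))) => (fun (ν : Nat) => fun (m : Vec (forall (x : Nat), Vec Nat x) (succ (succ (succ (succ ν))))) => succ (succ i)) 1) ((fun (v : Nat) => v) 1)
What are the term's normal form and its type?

reduced normal form:
  fun (i : Vec (forall (b : Nat), Vec Nat b) 5) => 3
inferred type:
  Vec (forall (i : Nat), Vec Nat i) 5 -> Nat


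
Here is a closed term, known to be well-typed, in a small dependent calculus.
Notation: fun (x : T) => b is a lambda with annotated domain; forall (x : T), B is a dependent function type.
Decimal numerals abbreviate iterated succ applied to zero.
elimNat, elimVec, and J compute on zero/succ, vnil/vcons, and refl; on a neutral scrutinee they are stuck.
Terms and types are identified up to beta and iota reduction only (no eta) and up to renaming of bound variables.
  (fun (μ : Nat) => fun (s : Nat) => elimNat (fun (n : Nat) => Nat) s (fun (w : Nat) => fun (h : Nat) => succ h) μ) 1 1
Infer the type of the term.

type:
  Nat


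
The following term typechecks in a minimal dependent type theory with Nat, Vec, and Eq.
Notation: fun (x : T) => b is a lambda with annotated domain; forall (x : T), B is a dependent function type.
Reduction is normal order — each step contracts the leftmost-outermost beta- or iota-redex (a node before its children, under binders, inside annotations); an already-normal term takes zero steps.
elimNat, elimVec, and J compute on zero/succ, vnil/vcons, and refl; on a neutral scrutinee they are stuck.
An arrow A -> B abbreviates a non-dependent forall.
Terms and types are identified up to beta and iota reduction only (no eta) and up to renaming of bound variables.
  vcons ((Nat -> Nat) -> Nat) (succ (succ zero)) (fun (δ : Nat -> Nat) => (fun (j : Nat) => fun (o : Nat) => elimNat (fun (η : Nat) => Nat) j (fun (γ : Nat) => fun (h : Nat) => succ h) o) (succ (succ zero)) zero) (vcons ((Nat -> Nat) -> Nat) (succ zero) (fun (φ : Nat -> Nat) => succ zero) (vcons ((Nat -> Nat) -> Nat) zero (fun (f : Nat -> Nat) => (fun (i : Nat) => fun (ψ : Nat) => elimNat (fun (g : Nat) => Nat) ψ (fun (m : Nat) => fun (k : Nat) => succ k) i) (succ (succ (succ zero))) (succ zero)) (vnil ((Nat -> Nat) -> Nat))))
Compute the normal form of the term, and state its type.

reduced normal form:
  vcons ((Nat -> Nat) -> Nat) (succ (succ zero)) (fun (δ : Nat -> Nat) => succ (succ zero)) (vcons ((Nat -> Nat) -> Nat) (succ zero) (fun (j : Nat -> Nat) => succ zero) (vcons ((Nat -> Nat) -> Nat) zero (fun (o : Nat -> Nat) => succ (succ (succ (succ zero)))) (vnil ((Nat -> Nat) -> Nat))))
type:
  Vec ((Nat -> Nat) -> Nat) (succ (succ (succ zero)))


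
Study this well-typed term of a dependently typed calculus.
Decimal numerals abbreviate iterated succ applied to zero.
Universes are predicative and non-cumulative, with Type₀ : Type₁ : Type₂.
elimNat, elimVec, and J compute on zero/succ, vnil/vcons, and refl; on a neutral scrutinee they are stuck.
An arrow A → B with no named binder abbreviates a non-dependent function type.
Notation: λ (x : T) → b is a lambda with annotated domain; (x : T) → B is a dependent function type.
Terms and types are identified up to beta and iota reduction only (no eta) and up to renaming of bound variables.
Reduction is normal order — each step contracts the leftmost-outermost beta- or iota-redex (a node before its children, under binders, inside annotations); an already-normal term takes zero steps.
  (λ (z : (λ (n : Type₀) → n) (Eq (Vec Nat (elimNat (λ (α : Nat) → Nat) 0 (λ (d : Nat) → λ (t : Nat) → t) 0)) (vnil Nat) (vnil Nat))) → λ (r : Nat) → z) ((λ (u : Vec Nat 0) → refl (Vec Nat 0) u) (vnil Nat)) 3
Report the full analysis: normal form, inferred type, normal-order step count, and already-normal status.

reduced normal form:
  refl (Vec Nat 0) (vnil Nat)
type:
  Eq (Vec Nat 0) (vnil Nat) (vnil Nat)
reduction steps (normal order): 3
already normal: no
first contracted redex: a beta-redex


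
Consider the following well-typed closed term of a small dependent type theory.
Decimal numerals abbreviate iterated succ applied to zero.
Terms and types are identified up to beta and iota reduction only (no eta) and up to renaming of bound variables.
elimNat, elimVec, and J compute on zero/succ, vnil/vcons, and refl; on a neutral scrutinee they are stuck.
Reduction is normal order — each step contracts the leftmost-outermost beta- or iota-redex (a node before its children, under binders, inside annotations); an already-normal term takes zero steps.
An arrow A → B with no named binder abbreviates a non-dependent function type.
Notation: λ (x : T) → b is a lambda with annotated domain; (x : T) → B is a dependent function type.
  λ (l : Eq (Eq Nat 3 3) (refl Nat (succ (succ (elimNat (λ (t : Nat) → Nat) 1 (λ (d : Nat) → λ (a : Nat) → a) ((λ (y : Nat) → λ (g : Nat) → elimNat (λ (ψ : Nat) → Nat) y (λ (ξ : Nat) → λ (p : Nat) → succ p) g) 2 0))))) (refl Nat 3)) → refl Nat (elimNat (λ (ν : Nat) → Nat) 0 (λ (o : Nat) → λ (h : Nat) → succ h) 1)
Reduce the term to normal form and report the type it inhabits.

reduced normal form:
  λ (l : Eq (Eq Nat 3 3) (refl Nat 3) (refl Nat 3)) → refl Nat 1
the term's type:
  Eq (Eq Nat 3 3) (refl Nat 3) (refl Nat 3) → Eq Nat 1 1
observation: the term reaches its normal form after 14 normal-order steps.


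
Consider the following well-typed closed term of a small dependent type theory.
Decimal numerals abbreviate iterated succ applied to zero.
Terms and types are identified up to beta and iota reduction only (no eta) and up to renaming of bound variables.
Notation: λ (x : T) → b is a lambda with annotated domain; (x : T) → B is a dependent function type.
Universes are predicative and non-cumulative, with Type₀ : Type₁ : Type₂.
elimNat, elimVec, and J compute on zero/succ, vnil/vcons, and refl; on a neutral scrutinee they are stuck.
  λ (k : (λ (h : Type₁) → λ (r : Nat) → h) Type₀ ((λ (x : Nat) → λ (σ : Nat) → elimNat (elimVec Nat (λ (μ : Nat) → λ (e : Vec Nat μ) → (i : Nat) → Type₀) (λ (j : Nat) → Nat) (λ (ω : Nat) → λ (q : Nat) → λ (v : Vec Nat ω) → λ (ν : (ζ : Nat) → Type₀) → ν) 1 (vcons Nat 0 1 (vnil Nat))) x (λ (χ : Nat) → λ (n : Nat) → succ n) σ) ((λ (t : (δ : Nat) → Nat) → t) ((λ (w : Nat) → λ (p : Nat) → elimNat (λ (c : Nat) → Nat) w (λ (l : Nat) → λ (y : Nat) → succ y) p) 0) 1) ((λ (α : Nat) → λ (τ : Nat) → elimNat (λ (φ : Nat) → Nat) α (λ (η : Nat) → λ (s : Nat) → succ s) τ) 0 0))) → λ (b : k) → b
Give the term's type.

type:
  (k : Type₀) → (h : k) → k


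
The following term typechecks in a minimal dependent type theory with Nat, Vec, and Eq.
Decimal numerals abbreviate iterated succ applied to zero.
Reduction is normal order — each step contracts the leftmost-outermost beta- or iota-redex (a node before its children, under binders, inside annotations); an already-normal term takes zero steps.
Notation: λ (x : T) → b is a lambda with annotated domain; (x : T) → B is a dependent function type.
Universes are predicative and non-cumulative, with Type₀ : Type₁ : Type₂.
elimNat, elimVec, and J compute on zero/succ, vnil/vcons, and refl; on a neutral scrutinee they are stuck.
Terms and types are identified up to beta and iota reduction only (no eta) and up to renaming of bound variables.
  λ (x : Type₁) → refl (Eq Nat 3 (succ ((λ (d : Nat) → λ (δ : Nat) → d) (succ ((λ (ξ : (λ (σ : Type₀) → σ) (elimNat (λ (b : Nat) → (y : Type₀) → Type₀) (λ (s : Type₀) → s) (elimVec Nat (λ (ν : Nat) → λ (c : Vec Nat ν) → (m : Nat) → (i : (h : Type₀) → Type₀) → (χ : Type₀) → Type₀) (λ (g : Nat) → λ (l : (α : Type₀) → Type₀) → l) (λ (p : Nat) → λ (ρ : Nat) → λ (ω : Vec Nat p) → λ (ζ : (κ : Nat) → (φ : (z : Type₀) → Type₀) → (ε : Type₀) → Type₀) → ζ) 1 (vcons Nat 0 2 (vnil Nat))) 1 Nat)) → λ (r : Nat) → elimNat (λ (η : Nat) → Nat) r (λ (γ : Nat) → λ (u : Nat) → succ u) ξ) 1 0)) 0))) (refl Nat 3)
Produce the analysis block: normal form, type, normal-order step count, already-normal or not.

resulting normal form:
  λ (x : Type₁) → refl (Eq Nat 3 3) (refl Nat 3)
the term's type:
  (x : Type₁) → Eq (Eq Nat 3 3) (refl Nat 3) (refl Nat 3)
steps to reach normal form (normal order): 8
started in normal form: no
first redex: a beta-redex


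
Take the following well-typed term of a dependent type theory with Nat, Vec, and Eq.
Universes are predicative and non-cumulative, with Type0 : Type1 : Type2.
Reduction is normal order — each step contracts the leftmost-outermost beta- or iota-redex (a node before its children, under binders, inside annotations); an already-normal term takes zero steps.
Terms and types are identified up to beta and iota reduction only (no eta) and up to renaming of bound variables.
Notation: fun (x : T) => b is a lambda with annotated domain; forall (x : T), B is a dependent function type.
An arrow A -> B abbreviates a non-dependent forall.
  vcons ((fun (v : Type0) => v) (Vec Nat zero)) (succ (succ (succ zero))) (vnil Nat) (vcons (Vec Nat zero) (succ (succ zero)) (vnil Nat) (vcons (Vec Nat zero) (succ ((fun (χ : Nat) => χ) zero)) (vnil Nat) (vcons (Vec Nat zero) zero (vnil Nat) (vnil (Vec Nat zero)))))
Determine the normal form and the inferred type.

normal form:
  vcons (Vec Nat zero) (succ (succ (succ zero))) (vnil Nat) (vcons (Vec Nat zero) (succ (succ zero)) (vnil Nat) (vcons (Vec Nat zero) (succ zero) (vnil Nat) (vcons (Vec Nat zero) zero (vnil Nat) (vnil (Vec Nat zero)))))
inferred type:
  Vec (Vec Nat zero) (succ (succ (succ (succ zero))))


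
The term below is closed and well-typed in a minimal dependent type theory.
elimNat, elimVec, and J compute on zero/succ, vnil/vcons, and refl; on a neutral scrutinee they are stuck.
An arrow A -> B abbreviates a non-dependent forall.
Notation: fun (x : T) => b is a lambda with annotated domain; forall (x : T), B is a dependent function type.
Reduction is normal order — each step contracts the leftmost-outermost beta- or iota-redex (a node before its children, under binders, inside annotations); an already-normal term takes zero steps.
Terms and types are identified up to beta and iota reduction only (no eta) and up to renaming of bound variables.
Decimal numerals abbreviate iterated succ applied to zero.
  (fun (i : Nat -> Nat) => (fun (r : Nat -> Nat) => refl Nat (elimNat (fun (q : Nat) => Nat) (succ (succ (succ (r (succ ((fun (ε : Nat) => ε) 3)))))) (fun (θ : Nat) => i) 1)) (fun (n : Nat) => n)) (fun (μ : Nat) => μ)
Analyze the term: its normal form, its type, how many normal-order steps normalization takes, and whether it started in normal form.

reduced normal form:
  refl Nat 7
inferred type:
  Eq Nat 7 7
normal-order step count: 8
already normal: no
first contracted redex: a beta-redex
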